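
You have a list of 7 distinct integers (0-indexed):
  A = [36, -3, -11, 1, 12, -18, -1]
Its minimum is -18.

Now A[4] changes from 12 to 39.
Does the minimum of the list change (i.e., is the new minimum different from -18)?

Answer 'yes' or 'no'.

Old min = -18
Change: A[4] 12 -> 39
Changed element was NOT the min; min changes only if 39 < -18.
New min = -18; changed? no

Answer: no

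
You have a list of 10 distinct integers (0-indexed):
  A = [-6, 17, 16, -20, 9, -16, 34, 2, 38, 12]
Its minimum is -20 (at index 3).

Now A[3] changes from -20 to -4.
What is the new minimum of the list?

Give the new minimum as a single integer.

Old min = -20 (at index 3)
Change: A[3] -20 -> -4
Changed element WAS the min. Need to check: is -4 still <= all others?
  Min of remaining elements: -16
  New min = min(-4, -16) = -16

Answer: -16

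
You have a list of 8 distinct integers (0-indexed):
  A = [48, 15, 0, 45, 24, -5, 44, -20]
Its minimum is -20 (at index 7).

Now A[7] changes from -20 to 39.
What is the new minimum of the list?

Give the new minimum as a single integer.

Answer: -5

Derivation:
Old min = -20 (at index 7)
Change: A[7] -20 -> 39
Changed element WAS the min. Need to check: is 39 still <= all others?
  Min of remaining elements: -5
  New min = min(39, -5) = -5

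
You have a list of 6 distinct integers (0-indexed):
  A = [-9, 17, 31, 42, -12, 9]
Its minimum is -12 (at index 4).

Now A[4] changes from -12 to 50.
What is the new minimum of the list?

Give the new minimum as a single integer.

Answer: -9

Derivation:
Old min = -12 (at index 4)
Change: A[4] -12 -> 50
Changed element WAS the min. Need to check: is 50 still <= all others?
  Min of remaining elements: -9
  New min = min(50, -9) = -9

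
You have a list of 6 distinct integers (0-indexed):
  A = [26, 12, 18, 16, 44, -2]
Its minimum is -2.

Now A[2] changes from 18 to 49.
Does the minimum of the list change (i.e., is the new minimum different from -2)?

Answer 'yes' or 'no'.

Old min = -2
Change: A[2] 18 -> 49
Changed element was NOT the min; min changes only if 49 < -2.
New min = -2; changed? no

Answer: no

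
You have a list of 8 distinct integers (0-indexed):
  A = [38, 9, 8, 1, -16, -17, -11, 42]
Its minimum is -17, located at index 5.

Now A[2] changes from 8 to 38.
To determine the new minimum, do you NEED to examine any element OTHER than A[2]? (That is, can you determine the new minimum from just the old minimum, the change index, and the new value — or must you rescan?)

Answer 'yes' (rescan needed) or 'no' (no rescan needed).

Old min = -17 at index 5
Change at index 2: 8 -> 38
Index 2 was NOT the min. New min = min(-17, 38). No rescan of other elements needed.
Needs rescan: no

Answer: no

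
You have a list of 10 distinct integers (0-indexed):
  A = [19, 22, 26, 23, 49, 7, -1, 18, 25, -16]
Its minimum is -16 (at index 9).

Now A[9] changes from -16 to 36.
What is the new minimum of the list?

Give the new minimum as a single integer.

Old min = -16 (at index 9)
Change: A[9] -16 -> 36
Changed element WAS the min. Need to check: is 36 still <= all others?
  Min of remaining elements: -1
  New min = min(36, -1) = -1

Answer: -1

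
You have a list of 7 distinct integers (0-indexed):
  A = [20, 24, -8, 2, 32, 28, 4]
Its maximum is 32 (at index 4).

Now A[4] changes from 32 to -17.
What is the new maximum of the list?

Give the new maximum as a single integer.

Answer: 28

Derivation:
Old max = 32 (at index 4)
Change: A[4] 32 -> -17
Changed element WAS the max -> may need rescan.
  Max of remaining elements: 28
  New max = max(-17, 28) = 28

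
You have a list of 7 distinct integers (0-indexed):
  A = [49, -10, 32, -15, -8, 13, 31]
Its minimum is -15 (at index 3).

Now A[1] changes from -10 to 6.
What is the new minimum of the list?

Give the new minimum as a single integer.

Old min = -15 (at index 3)
Change: A[1] -10 -> 6
Changed element was NOT the old min.
  New min = min(old_min, new_val) = min(-15, 6) = -15

Answer: -15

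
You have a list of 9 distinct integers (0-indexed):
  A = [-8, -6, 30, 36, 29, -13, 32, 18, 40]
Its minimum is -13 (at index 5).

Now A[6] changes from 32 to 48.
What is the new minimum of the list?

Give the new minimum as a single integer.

Old min = -13 (at index 5)
Change: A[6] 32 -> 48
Changed element was NOT the old min.
  New min = min(old_min, new_val) = min(-13, 48) = -13

Answer: -13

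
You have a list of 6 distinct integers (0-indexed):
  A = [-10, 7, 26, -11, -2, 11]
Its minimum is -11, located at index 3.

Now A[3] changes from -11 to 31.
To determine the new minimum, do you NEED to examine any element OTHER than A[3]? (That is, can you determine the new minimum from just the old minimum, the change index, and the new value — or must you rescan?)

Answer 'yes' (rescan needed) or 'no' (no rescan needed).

Answer: yes

Derivation:
Old min = -11 at index 3
Change at index 3: -11 -> 31
Index 3 WAS the min and new value 31 > old min -11. Must rescan other elements to find the new min.
Needs rescan: yes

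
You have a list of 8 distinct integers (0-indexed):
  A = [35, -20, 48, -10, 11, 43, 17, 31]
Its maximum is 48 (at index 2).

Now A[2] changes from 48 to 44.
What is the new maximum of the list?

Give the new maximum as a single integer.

Answer: 44

Derivation:
Old max = 48 (at index 2)
Change: A[2] 48 -> 44
Changed element WAS the max -> may need rescan.
  Max of remaining elements: 43
  New max = max(44, 43) = 44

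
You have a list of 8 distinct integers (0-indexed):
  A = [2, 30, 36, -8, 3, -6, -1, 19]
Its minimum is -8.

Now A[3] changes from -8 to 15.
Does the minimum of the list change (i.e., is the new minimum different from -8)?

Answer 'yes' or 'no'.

Old min = -8
Change: A[3] -8 -> 15
Changed element was the min; new min must be rechecked.
New min = -6; changed? yes

Answer: yes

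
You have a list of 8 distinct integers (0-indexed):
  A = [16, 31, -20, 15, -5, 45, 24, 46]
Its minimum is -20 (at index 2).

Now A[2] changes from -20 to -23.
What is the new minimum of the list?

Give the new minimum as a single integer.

Old min = -20 (at index 2)
Change: A[2] -20 -> -23
Changed element WAS the min. Need to check: is -23 still <= all others?
  Min of remaining elements: -5
  New min = min(-23, -5) = -23

Answer: -23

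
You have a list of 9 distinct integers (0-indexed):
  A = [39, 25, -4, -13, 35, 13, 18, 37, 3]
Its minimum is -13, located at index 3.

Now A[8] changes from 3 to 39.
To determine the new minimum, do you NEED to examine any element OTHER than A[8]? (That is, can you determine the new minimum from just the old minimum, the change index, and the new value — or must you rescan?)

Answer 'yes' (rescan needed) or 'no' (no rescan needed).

Answer: no

Derivation:
Old min = -13 at index 3
Change at index 8: 3 -> 39
Index 8 was NOT the min. New min = min(-13, 39). No rescan of other elements needed.
Needs rescan: no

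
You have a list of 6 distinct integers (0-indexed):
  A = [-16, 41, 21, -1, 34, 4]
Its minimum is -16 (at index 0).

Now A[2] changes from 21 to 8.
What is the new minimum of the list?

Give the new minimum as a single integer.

Answer: -16

Derivation:
Old min = -16 (at index 0)
Change: A[2] 21 -> 8
Changed element was NOT the old min.
  New min = min(old_min, new_val) = min(-16, 8) = -16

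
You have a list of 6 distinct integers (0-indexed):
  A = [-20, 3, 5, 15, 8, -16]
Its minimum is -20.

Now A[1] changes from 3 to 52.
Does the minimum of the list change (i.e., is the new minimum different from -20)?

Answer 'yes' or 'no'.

Answer: no

Derivation:
Old min = -20
Change: A[1] 3 -> 52
Changed element was NOT the min; min changes only if 52 < -20.
New min = -20; changed? no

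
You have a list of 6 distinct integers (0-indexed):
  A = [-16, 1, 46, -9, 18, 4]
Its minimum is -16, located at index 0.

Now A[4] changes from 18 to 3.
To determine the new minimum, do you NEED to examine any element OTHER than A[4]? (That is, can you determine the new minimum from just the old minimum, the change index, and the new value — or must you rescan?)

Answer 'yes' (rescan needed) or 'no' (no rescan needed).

Answer: no

Derivation:
Old min = -16 at index 0
Change at index 4: 18 -> 3
Index 4 was NOT the min. New min = min(-16, 3). No rescan of other elements needed.
Needs rescan: no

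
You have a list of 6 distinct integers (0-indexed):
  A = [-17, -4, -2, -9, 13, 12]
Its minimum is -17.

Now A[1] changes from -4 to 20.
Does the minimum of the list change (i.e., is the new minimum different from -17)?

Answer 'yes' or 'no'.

Old min = -17
Change: A[1] -4 -> 20
Changed element was NOT the min; min changes only if 20 < -17.
New min = -17; changed? no

Answer: no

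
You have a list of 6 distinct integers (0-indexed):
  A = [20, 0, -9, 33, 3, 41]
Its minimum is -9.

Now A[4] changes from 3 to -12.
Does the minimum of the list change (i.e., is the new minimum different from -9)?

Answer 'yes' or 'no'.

Old min = -9
Change: A[4] 3 -> -12
Changed element was NOT the min; min changes only if -12 < -9.
New min = -12; changed? yes

Answer: yes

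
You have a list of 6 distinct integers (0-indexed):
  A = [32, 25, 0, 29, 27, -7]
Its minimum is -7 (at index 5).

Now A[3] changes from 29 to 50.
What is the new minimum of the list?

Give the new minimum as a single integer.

Old min = -7 (at index 5)
Change: A[3] 29 -> 50
Changed element was NOT the old min.
  New min = min(old_min, new_val) = min(-7, 50) = -7

Answer: -7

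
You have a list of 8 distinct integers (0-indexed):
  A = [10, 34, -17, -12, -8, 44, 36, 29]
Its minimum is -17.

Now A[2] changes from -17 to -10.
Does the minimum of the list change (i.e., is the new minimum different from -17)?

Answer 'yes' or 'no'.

Old min = -17
Change: A[2] -17 -> -10
Changed element was the min; new min must be rechecked.
New min = -12; changed? yes

Answer: yes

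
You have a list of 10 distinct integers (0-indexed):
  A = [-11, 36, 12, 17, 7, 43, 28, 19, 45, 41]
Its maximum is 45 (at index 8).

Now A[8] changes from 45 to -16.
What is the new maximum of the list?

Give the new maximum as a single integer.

Answer: 43

Derivation:
Old max = 45 (at index 8)
Change: A[8] 45 -> -16
Changed element WAS the max -> may need rescan.
  Max of remaining elements: 43
  New max = max(-16, 43) = 43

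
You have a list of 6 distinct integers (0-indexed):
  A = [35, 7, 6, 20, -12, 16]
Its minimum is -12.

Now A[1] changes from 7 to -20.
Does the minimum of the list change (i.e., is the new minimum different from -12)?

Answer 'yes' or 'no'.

Old min = -12
Change: A[1] 7 -> -20
Changed element was NOT the min; min changes only if -20 < -12.
New min = -20; changed? yes

Answer: yes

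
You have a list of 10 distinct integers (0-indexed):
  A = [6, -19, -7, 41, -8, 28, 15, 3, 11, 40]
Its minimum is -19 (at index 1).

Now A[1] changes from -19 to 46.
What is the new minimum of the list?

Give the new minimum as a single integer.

Answer: -8

Derivation:
Old min = -19 (at index 1)
Change: A[1] -19 -> 46
Changed element WAS the min. Need to check: is 46 still <= all others?
  Min of remaining elements: -8
  New min = min(46, -8) = -8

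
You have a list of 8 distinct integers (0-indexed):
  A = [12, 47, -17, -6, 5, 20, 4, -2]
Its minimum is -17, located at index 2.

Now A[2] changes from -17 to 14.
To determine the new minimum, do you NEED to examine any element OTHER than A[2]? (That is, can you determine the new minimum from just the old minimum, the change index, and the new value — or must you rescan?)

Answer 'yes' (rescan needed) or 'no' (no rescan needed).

Old min = -17 at index 2
Change at index 2: -17 -> 14
Index 2 WAS the min and new value 14 > old min -17. Must rescan other elements to find the new min.
Needs rescan: yes

Answer: yes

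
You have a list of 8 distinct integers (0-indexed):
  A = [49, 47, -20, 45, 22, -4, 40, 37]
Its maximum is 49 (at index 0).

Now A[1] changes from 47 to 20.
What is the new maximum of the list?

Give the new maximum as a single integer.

Old max = 49 (at index 0)
Change: A[1] 47 -> 20
Changed element was NOT the old max.
  New max = max(old_max, new_val) = max(49, 20) = 49

Answer: 49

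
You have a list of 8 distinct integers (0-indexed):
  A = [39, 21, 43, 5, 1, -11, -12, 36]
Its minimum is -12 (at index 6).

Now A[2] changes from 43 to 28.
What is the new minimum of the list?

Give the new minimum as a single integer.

Old min = -12 (at index 6)
Change: A[2] 43 -> 28
Changed element was NOT the old min.
  New min = min(old_min, new_val) = min(-12, 28) = -12

Answer: -12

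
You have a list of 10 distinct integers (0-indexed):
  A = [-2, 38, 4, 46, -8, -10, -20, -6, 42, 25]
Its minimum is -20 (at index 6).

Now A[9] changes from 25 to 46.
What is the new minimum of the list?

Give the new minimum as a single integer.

Old min = -20 (at index 6)
Change: A[9] 25 -> 46
Changed element was NOT the old min.
  New min = min(old_min, new_val) = min(-20, 46) = -20

Answer: -20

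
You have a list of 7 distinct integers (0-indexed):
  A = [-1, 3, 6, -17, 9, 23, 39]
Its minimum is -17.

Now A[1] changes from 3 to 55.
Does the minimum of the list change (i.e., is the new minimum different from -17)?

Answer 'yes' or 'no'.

Answer: no

Derivation:
Old min = -17
Change: A[1] 3 -> 55
Changed element was NOT the min; min changes only if 55 < -17.
New min = -17; changed? no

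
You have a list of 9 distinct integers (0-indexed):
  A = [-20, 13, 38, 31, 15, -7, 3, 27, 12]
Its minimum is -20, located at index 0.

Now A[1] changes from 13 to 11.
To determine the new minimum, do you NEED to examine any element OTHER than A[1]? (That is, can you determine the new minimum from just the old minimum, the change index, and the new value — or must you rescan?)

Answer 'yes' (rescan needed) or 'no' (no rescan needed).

Old min = -20 at index 0
Change at index 1: 13 -> 11
Index 1 was NOT the min. New min = min(-20, 11). No rescan of other elements needed.
Needs rescan: no

Answer: no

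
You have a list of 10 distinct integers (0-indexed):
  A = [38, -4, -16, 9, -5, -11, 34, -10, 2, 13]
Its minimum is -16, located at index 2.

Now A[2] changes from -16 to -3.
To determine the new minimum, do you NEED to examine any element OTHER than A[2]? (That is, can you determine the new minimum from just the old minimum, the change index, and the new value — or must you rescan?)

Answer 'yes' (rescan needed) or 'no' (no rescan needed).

Old min = -16 at index 2
Change at index 2: -16 -> -3
Index 2 WAS the min and new value -3 > old min -16. Must rescan other elements to find the new min.
Needs rescan: yes

Answer: yes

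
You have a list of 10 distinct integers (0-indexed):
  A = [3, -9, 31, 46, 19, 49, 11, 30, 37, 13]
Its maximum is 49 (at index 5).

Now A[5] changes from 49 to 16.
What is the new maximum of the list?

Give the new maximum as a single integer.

Old max = 49 (at index 5)
Change: A[5] 49 -> 16
Changed element WAS the max -> may need rescan.
  Max of remaining elements: 46
  New max = max(16, 46) = 46

Answer: 46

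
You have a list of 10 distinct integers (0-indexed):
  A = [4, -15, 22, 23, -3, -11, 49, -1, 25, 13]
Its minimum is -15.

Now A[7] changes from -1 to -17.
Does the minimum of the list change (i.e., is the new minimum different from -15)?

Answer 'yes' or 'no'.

Old min = -15
Change: A[7] -1 -> -17
Changed element was NOT the min; min changes only if -17 < -15.
New min = -17; changed? yes

Answer: yes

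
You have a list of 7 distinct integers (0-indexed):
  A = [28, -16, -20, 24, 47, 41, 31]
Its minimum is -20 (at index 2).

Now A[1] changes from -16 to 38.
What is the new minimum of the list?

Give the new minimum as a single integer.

Answer: -20

Derivation:
Old min = -20 (at index 2)
Change: A[1] -16 -> 38
Changed element was NOT the old min.
  New min = min(old_min, new_val) = min(-20, 38) = -20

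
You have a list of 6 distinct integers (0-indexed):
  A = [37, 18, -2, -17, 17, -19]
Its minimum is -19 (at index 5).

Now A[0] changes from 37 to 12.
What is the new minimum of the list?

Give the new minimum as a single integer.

Answer: -19

Derivation:
Old min = -19 (at index 5)
Change: A[0] 37 -> 12
Changed element was NOT the old min.
  New min = min(old_min, new_val) = min(-19, 12) = -19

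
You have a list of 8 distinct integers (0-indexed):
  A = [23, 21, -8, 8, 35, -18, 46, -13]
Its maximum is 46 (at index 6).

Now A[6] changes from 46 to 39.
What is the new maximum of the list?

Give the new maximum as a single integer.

Answer: 39

Derivation:
Old max = 46 (at index 6)
Change: A[6] 46 -> 39
Changed element WAS the max -> may need rescan.
  Max of remaining elements: 35
  New max = max(39, 35) = 39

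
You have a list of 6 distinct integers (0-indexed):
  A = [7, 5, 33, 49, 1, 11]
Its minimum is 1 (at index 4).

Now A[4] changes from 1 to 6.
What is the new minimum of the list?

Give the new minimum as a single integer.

Old min = 1 (at index 4)
Change: A[4] 1 -> 6
Changed element WAS the min. Need to check: is 6 still <= all others?
  Min of remaining elements: 5
  New min = min(6, 5) = 5

Answer: 5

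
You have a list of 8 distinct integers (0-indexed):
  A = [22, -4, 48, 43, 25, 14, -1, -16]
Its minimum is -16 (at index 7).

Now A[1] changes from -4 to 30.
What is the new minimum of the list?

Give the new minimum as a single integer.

Answer: -16

Derivation:
Old min = -16 (at index 7)
Change: A[1] -4 -> 30
Changed element was NOT the old min.
  New min = min(old_min, new_val) = min(-16, 30) = -16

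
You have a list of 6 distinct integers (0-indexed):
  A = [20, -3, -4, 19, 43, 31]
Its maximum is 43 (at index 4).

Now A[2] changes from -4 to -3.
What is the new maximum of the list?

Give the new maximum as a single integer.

Old max = 43 (at index 4)
Change: A[2] -4 -> -3
Changed element was NOT the old max.
  New max = max(old_max, new_val) = max(43, -3) = 43

Answer: 43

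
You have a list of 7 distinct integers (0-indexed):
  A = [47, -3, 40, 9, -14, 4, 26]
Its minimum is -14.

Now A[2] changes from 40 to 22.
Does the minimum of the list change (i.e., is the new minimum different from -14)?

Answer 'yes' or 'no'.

Answer: no

Derivation:
Old min = -14
Change: A[2] 40 -> 22
Changed element was NOT the min; min changes only if 22 < -14.
New min = -14; changed? no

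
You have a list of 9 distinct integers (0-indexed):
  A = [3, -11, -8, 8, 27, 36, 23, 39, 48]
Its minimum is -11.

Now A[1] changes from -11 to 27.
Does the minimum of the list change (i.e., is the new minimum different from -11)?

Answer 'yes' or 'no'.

Answer: yes

Derivation:
Old min = -11
Change: A[1] -11 -> 27
Changed element was the min; new min must be rechecked.
New min = -8; changed? yes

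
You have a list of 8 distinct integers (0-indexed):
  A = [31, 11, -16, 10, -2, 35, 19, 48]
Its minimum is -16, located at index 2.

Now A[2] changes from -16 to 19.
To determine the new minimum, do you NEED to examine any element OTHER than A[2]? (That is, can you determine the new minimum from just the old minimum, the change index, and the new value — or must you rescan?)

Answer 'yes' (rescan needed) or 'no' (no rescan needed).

Answer: yes

Derivation:
Old min = -16 at index 2
Change at index 2: -16 -> 19
Index 2 WAS the min and new value 19 > old min -16. Must rescan other elements to find the new min.
Needs rescan: yes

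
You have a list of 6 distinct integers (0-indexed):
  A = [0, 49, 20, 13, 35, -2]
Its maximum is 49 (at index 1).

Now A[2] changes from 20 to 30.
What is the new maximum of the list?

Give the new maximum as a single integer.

Old max = 49 (at index 1)
Change: A[2] 20 -> 30
Changed element was NOT the old max.
  New max = max(old_max, new_val) = max(49, 30) = 49

Answer: 49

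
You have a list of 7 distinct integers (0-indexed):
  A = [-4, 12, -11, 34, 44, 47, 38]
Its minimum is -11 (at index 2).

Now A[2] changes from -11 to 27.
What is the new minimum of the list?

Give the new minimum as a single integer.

Old min = -11 (at index 2)
Change: A[2] -11 -> 27
Changed element WAS the min. Need to check: is 27 still <= all others?
  Min of remaining elements: -4
  New min = min(27, -4) = -4

Answer: -4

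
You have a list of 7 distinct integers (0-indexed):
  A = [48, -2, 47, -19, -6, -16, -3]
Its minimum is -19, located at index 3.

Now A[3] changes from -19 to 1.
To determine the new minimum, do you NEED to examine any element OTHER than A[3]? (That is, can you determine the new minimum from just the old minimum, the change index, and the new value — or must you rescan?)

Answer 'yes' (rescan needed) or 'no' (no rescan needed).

Old min = -19 at index 3
Change at index 3: -19 -> 1
Index 3 WAS the min and new value 1 > old min -19. Must rescan other elements to find the new min.
Needs rescan: yes

Answer: yes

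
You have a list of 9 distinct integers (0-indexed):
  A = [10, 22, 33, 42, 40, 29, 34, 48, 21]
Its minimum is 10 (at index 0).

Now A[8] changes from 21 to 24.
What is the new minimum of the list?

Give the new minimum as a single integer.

Answer: 10

Derivation:
Old min = 10 (at index 0)
Change: A[8] 21 -> 24
Changed element was NOT the old min.
  New min = min(old_min, new_val) = min(10, 24) = 10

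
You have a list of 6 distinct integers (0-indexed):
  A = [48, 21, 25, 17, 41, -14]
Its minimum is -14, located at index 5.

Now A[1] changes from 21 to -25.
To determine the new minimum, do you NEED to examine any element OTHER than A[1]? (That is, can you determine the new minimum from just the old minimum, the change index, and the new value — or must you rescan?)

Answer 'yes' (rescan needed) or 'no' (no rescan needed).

Old min = -14 at index 5
Change at index 1: 21 -> -25
Index 1 was NOT the min. New min = min(-14, -25). No rescan of other elements needed.
Needs rescan: no

Answer: no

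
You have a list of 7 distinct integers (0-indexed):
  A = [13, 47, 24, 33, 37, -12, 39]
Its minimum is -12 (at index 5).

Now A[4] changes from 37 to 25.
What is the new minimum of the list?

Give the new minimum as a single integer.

Answer: -12

Derivation:
Old min = -12 (at index 5)
Change: A[4] 37 -> 25
Changed element was NOT the old min.
  New min = min(old_min, new_val) = min(-12, 25) = -12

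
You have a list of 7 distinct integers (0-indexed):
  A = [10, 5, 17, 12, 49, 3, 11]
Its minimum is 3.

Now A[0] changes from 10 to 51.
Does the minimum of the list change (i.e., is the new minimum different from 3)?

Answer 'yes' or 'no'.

Answer: no

Derivation:
Old min = 3
Change: A[0] 10 -> 51
Changed element was NOT the min; min changes only if 51 < 3.
New min = 3; changed? no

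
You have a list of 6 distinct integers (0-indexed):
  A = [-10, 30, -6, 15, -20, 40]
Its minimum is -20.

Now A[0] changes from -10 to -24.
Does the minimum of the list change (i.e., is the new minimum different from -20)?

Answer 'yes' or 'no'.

Old min = -20
Change: A[0] -10 -> -24
Changed element was NOT the min; min changes only if -24 < -20.
New min = -24; changed? yes

Answer: yes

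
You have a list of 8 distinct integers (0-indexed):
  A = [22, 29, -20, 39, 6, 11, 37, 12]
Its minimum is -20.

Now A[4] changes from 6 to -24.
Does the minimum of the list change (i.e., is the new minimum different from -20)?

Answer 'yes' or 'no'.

Answer: yes

Derivation:
Old min = -20
Change: A[4] 6 -> -24
Changed element was NOT the min; min changes only if -24 < -20.
New min = -24; changed? yes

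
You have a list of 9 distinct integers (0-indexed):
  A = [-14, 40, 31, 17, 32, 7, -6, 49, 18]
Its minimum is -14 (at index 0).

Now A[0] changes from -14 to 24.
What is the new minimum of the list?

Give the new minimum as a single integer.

Answer: -6

Derivation:
Old min = -14 (at index 0)
Change: A[0] -14 -> 24
Changed element WAS the min. Need to check: is 24 still <= all others?
  Min of remaining elements: -6
  New min = min(24, -6) = -6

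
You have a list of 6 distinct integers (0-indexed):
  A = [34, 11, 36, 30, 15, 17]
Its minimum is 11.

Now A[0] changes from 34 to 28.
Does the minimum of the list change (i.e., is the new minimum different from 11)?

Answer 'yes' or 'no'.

Old min = 11
Change: A[0] 34 -> 28
Changed element was NOT the min; min changes only if 28 < 11.
New min = 11; changed? no

Answer: no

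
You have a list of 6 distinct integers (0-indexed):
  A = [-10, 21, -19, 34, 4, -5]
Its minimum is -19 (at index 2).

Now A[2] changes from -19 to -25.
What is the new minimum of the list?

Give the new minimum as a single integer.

Answer: -25

Derivation:
Old min = -19 (at index 2)
Change: A[2] -19 -> -25
Changed element WAS the min. Need to check: is -25 still <= all others?
  Min of remaining elements: -10
  New min = min(-25, -10) = -25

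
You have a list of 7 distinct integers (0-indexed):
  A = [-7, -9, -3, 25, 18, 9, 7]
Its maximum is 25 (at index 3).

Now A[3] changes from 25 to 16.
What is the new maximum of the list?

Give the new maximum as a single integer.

Old max = 25 (at index 3)
Change: A[3] 25 -> 16
Changed element WAS the max -> may need rescan.
  Max of remaining elements: 18
  New max = max(16, 18) = 18

Answer: 18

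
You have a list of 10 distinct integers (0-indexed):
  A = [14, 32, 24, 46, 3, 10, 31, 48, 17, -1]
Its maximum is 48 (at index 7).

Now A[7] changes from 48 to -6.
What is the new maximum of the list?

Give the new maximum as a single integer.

Answer: 46

Derivation:
Old max = 48 (at index 7)
Change: A[7] 48 -> -6
Changed element WAS the max -> may need rescan.
  Max of remaining elements: 46
  New max = max(-6, 46) = 46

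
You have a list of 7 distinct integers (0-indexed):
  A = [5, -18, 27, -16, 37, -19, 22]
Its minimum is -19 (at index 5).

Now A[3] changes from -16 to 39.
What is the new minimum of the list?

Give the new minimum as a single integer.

Old min = -19 (at index 5)
Change: A[3] -16 -> 39
Changed element was NOT the old min.
  New min = min(old_min, new_val) = min(-19, 39) = -19

Answer: -19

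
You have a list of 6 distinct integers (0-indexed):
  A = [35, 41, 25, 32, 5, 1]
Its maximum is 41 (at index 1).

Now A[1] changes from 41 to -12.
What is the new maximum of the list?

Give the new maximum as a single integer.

Old max = 41 (at index 1)
Change: A[1] 41 -> -12
Changed element WAS the max -> may need rescan.
  Max of remaining elements: 35
  New max = max(-12, 35) = 35

Answer: 35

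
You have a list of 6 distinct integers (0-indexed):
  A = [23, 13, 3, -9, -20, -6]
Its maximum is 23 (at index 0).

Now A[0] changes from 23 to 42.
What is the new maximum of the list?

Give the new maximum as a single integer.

Old max = 23 (at index 0)
Change: A[0] 23 -> 42
Changed element WAS the max -> may need rescan.
  Max of remaining elements: 13
  New max = max(42, 13) = 42

Answer: 42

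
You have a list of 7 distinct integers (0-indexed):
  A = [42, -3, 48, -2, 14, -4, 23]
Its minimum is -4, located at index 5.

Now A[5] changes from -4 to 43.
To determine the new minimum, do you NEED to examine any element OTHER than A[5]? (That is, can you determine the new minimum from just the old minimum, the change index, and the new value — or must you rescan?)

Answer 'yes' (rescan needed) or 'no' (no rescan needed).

Answer: yes

Derivation:
Old min = -4 at index 5
Change at index 5: -4 -> 43
Index 5 WAS the min and new value 43 > old min -4. Must rescan other elements to find the new min.
Needs rescan: yes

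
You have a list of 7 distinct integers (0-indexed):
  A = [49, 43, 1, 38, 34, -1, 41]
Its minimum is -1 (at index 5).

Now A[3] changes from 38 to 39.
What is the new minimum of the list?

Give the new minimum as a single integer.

Answer: -1

Derivation:
Old min = -1 (at index 5)
Change: A[3] 38 -> 39
Changed element was NOT the old min.
  New min = min(old_min, new_val) = min(-1, 39) = -1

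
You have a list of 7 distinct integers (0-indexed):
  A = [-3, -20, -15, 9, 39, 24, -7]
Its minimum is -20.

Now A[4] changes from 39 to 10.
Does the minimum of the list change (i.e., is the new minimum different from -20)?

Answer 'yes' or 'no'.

Old min = -20
Change: A[4] 39 -> 10
Changed element was NOT the min; min changes only if 10 < -20.
New min = -20; changed? no

Answer: no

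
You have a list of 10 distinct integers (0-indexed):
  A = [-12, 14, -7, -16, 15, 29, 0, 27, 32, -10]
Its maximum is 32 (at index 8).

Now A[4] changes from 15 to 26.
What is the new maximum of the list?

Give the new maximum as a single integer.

Old max = 32 (at index 8)
Change: A[4] 15 -> 26
Changed element was NOT the old max.
  New max = max(old_max, new_val) = max(32, 26) = 32

Answer: 32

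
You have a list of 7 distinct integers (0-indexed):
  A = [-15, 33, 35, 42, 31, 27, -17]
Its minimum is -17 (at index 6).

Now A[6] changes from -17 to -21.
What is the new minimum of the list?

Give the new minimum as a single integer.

Answer: -21

Derivation:
Old min = -17 (at index 6)
Change: A[6] -17 -> -21
Changed element WAS the min. Need to check: is -21 still <= all others?
  Min of remaining elements: -15
  New min = min(-21, -15) = -21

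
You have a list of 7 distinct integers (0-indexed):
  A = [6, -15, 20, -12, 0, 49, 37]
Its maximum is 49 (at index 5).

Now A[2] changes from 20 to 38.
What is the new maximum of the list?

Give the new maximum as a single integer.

Old max = 49 (at index 5)
Change: A[2] 20 -> 38
Changed element was NOT the old max.
  New max = max(old_max, new_val) = max(49, 38) = 49

Answer: 49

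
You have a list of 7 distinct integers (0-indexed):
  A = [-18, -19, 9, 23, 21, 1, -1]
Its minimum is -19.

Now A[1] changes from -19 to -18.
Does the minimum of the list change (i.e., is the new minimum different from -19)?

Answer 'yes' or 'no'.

Answer: yes

Derivation:
Old min = -19
Change: A[1] -19 -> -18
Changed element was the min; new min must be rechecked.
New min = -18; changed? yes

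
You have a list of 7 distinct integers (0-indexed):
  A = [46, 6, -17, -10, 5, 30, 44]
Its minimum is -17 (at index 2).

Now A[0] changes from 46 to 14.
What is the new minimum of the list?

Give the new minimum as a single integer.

Answer: -17

Derivation:
Old min = -17 (at index 2)
Change: A[0] 46 -> 14
Changed element was NOT the old min.
  New min = min(old_min, new_val) = min(-17, 14) = -17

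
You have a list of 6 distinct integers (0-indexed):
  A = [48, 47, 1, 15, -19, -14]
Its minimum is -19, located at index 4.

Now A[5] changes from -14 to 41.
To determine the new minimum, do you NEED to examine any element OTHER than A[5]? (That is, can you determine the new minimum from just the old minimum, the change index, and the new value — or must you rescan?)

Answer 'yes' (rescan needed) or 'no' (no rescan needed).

Answer: no

Derivation:
Old min = -19 at index 4
Change at index 5: -14 -> 41
Index 5 was NOT the min. New min = min(-19, 41). No rescan of other elements needed.
Needs rescan: no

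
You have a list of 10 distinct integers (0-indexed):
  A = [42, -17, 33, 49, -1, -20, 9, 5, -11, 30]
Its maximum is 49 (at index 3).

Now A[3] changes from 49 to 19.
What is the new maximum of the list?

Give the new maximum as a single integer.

Old max = 49 (at index 3)
Change: A[3] 49 -> 19
Changed element WAS the max -> may need rescan.
  Max of remaining elements: 42
  New max = max(19, 42) = 42

Answer: 42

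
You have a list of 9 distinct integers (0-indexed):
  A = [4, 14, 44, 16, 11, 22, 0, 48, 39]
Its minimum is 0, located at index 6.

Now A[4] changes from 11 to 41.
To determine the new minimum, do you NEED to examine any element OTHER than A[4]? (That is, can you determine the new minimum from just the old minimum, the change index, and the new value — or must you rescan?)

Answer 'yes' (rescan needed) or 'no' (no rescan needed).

Old min = 0 at index 6
Change at index 4: 11 -> 41
Index 4 was NOT the min. New min = min(0, 41). No rescan of other elements needed.
Needs rescan: no

Answer: no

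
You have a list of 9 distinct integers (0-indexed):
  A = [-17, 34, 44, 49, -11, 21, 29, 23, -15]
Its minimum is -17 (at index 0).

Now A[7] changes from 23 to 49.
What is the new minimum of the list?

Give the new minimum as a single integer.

Answer: -17

Derivation:
Old min = -17 (at index 0)
Change: A[7] 23 -> 49
Changed element was NOT the old min.
  New min = min(old_min, new_val) = min(-17, 49) = -17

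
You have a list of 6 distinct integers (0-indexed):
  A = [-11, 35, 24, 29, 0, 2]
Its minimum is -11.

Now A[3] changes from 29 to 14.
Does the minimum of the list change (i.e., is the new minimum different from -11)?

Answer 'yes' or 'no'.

Answer: no

Derivation:
Old min = -11
Change: A[3] 29 -> 14
Changed element was NOT the min; min changes only if 14 < -11.
New min = -11; changed? no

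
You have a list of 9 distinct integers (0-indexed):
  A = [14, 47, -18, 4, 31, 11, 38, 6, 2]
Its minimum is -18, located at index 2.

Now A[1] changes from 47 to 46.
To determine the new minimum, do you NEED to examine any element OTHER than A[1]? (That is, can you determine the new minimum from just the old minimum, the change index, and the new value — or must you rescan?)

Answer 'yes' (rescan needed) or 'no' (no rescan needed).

Answer: no

Derivation:
Old min = -18 at index 2
Change at index 1: 47 -> 46
Index 1 was NOT the min. New min = min(-18, 46). No rescan of other elements needed.
Needs rescan: no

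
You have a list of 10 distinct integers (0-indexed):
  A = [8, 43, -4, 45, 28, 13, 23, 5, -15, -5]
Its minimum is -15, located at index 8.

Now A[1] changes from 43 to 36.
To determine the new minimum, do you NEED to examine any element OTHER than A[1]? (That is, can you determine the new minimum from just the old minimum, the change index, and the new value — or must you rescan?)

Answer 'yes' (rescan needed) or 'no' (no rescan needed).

Old min = -15 at index 8
Change at index 1: 43 -> 36
Index 1 was NOT the min. New min = min(-15, 36). No rescan of other elements needed.
Needs rescan: no

Answer: no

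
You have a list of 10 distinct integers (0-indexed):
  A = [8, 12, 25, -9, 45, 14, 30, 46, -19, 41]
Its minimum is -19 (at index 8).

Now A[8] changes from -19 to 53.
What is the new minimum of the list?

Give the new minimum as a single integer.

Answer: -9

Derivation:
Old min = -19 (at index 8)
Change: A[8] -19 -> 53
Changed element WAS the min. Need to check: is 53 still <= all others?
  Min of remaining elements: -9
  New min = min(53, -9) = -9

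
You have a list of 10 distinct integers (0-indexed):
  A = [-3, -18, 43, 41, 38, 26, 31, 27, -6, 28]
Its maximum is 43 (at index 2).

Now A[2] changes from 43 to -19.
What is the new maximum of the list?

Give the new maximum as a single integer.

Answer: 41

Derivation:
Old max = 43 (at index 2)
Change: A[2] 43 -> -19
Changed element WAS the max -> may need rescan.
  Max of remaining elements: 41
  New max = max(-19, 41) = 41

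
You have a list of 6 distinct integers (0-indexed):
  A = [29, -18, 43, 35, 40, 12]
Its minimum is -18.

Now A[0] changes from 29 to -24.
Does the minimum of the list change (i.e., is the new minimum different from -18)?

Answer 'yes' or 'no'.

Answer: yes

Derivation:
Old min = -18
Change: A[0] 29 -> -24
Changed element was NOT the min; min changes only if -24 < -18.
New min = -24; changed? yes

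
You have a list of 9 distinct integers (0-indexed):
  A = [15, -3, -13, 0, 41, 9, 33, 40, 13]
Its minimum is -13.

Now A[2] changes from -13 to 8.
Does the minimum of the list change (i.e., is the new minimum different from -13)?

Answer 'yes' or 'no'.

Old min = -13
Change: A[2] -13 -> 8
Changed element was the min; new min must be rechecked.
New min = -3; changed? yes

Answer: yes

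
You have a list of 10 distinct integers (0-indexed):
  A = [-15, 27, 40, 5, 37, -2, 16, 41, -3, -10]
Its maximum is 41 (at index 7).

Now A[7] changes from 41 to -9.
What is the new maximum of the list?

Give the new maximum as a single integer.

Old max = 41 (at index 7)
Change: A[7] 41 -> -9
Changed element WAS the max -> may need rescan.
  Max of remaining elements: 40
  New max = max(-9, 40) = 40

Answer: 40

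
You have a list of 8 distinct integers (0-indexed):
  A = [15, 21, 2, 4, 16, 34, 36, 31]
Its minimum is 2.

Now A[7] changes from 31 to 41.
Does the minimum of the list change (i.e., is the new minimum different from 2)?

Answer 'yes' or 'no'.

Answer: no

Derivation:
Old min = 2
Change: A[7] 31 -> 41
Changed element was NOT the min; min changes only if 41 < 2.
New min = 2; changed? no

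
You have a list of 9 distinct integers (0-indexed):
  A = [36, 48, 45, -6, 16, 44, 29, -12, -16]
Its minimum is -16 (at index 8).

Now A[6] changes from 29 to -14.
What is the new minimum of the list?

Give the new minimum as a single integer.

Answer: -16

Derivation:
Old min = -16 (at index 8)
Change: A[6] 29 -> -14
Changed element was NOT the old min.
  New min = min(old_min, new_val) = min(-16, -14) = -16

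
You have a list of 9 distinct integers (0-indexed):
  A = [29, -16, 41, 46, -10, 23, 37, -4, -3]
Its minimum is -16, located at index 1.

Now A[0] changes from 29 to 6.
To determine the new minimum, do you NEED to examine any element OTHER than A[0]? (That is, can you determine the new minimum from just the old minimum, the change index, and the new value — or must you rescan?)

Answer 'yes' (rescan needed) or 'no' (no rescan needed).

Answer: no

Derivation:
Old min = -16 at index 1
Change at index 0: 29 -> 6
Index 0 was NOT the min. New min = min(-16, 6). No rescan of other elements needed.
Needs rescan: no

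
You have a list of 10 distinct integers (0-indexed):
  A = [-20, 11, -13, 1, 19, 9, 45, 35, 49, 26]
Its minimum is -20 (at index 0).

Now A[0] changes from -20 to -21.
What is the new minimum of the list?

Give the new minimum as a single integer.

Old min = -20 (at index 0)
Change: A[0] -20 -> -21
Changed element WAS the min. Need to check: is -21 still <= all others?
  Min of remaining elements: -13
  New min = min(-21, -13) = -21

Answer: -21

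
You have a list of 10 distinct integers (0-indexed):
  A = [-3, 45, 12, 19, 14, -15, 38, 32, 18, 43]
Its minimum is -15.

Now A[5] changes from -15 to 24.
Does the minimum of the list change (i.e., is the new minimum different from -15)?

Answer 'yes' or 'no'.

Answer: yes

Derivation:
Old min = -15
Change: A[5] -15 -> 24
Changed element was the min; new min must be rechecked.
New min = -3; changed? yes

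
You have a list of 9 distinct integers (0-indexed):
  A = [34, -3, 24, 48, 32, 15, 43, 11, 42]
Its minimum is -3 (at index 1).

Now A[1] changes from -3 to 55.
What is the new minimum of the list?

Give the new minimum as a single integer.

Answer: 11

Derivation:
Old min = -3 (at index 1)
Change: A[1] -3 -> 55
Changed element WAS the min. Need to check: is 55 still <= all others?
  Min of remaining elements: 11
  New min = min(55, 11) = 11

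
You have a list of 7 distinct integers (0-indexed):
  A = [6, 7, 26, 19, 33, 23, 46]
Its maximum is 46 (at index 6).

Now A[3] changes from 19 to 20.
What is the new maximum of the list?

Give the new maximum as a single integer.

Old max = 46 (at index 6)
Change: A[3] 19 -> 20
Changed element was NOT the old max.
  New max = max(old_max, new_val) = max(46, 20) = 46

Answer: 46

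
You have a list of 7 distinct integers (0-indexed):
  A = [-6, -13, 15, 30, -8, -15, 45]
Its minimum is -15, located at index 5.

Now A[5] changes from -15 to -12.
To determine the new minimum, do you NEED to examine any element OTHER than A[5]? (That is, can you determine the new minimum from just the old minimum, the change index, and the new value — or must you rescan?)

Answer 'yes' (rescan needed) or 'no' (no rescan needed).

Old min = -15 at index 5
Change at index 5: -15 -> -12
Index 5 WAS the min and new value -12 > old min -15. Must rescan other elements to find the new min.
Needs rescan: yes

Answer: yes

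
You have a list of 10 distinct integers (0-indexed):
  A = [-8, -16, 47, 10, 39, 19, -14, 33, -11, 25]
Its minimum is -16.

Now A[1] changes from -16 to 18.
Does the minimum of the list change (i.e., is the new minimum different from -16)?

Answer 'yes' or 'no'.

Answer: yes

Derivation:
Old min = -16
Change: A[1] -16 -> 18
Changed element was the min; new min must be rechecked.
New min = -14; changed? yes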